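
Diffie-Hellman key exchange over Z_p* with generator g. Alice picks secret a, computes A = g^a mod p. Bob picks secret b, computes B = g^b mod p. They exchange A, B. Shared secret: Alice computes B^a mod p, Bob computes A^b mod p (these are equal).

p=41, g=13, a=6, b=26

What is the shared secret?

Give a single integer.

A = 13^6 mod 41  (bits of 6 = 110)
  bit 0 = 1: r = r^2 * 13 mod 41 = 1^2 * 13 = 1*13 = 13
  bit 1 = 1: r = r^2 * 13 mod 41 = 13^2 * 13 = 5*13 = 24
  bit 2 = 0: r = r^2 mod 41 = 24^2 = 2
  -> A = 2
B = 13^26 mod 41  (bits of 26 = 11010)
  bit 0 = 1: r = r^2 * 13 mod 41 = 1^2 * 13 = 1*13 = 13
  bit 1 = 1: r = r^2 * 13 mod 41 = 13^2 * 13 = 5*13 = 24
  bit 2 = 0: r = r^2 mod 41 = 24^2 = 2
  bit 3 = 1: r = r^2 * 13 mod 41 = 2^2 * 13 = 4*13 = 11
  bit 4 = 0: r = r^2 mod 41 = 11^2 = 39
  -> B = 39
s = B^a = 39^6 mod 41  (bits of 6 = 110)
  bit 0 = 1: r = r^2 * 39 mod 41 = 1^2 * 39 = 1*39 = 39
  bit 1 = 1: r = r^2 * 39 mod 41 = 39^2 * 39 = 4*39 = 33
  bit 2 = 0: r = r^2 mod 41 = 33^2 = 23
  -> s = B^a = 23

Answer: 23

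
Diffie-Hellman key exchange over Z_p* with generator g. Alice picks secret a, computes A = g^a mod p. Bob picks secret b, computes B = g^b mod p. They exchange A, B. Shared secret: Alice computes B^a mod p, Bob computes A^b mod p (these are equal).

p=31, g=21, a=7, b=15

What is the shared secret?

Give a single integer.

A = 21^7 mod 31  (bits of 7 = 111)
  bit 0 = 1: r = r^2 * 21 mod 31 = 1^2 * 21 = 1*21 = 21
  bit 1 = 1: r = r^2 * 21 mod 31 = 21^2 * 21 = 7*21 = 23
  bit 2 = 1: r = r^2 * 21 mod 31 = 23^2 * 21 = 2*21 = 11
  -> A = 11
B = 21^15 mod 31  (bits of 15 = 1111)
  bit 0 = 1: r = r^2 * 21 mod 31 = 1^2 * 21 = 1*21 = 21
  bit 1 = 1: r = r^2 * 21 mod 31 = 21^2 * 21 = 7*21 = 23
  bit 2 = 1: r = r^2 * 21 mod 31 = 23^2 * 21 = 2*21 = 11
  bit 3 = 1: r = r^2 * 21 mod 31 = 11^2 * 21 = 28*21 = 30
  -> B = 30
s = B^a = 30^7 mod 31  (bits of 7 = 111)
  bit 0 = 1: r = r^2 * 30 mod 31 = 1^2 * 30 = 1*30 = 30
  bit 1 = 1: r = r^2 * 30 mod 31 = 30^2 * 30 = 1*30 = 30
  bit 2 = 1: r = r^2 * 30 mod 31 = 30^2 * 30 = 1*30 = 30
  -> s = B^a = 30

Answer: 30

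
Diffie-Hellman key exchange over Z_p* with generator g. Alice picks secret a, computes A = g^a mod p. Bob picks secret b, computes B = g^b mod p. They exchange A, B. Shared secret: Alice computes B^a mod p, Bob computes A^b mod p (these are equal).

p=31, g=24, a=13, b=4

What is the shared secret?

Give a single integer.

A = 24^13 mod 31  (bits of 13 = 1101)
  bit 0 = 1: r = r^2 * 24 mod 31 = 1^2 * 24 = 1*24 = 24
  bit 1 = 1: r = r^2 * 24 mod 31 = 24^2 * 24 = 18*24 = 29
  bit 2 = 0: r = r^2 mod 31 = 29^2 = 4
  bit 3 = 1: r = r^2 * 24 mod 31 = 4^2 * 24 = 16*24 = 12
  -> A = 12
B = 24^4 mod 31  (bits of 4 = 100)
  bit 0 = 1: r = r^2 * 24 mod 31 = 1^2 * 24 = 1*24 = 24
  bit 1 = 0: r = r^2 mod 31 = 24^2 = 18
  bit 2 = 0: r = r^2 mod 31 = 18^2 = 14
  -> B = 14
s = B^a = 14^13 mod 31  (bits of 13 = 1101)
  bit 0 = 1: r = r^2 * 14 mod 31 = 1^2 * 14 = 1*14 = 14
  bit 1 = 1: r = r^2 * 14 mod 31 = 14^2 * 14 = 10*14 = 16
  bit 2 = 0: r = r^2 mod 31 = 16^2 = 8
  bit 3 = 1: r = r^2 * 14 mod 31 = 8^2 * 14 = 2*14 = 28
  -> s = B^a = 28

Answer: 28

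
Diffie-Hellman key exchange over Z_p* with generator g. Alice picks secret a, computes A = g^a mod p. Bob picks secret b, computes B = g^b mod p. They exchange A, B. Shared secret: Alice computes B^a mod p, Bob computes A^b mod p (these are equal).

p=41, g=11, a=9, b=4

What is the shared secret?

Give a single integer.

Answer: 31

Derivation:
A = 11^9 mod 41  (bits of 9 = 1001)
  bit 0 = 1: r = r^2 * 11 mod 41 = 1^2 * 11 = 1*11 = 11
  bit 1 = 0: r = r^2 mod 41 = 11^2 = 39
  bit 2 = 0: r = r^2 mod 41 = 39^2 = 4
  bit 3 = 1: r = r^2 * 11 mod 41 = 4^2 * 11 = 16*11 = 12
  -> A = 12
B = 11^4 mod 41  (bits of 4 = 100)
  bit 0 = 1: r = r^2 * 11 mod 41 = 1^2 * 11 = 1*11 = 11
  bit 1 = 0: r = r^2 mod 41 = 11^2 = 39
  bit 2 = 0: r = r^2 mod 41 = 39^2 = 4
  -> B = 4
s = B^a = 4^9 mod 41  (bits of 9 = 1001)
  bit 0 = 1: r = r^2 * 4 mod 41 = 1^2 * 4 = 1*4 = 4
  bit 1 = 0: r = r^2 mod 41 = 4^2 = 16
  bit 2 = 0: r = r^2 mod 41 = 16^2 = 10
  bit 3 = 1: r = r^2 * 4 mod 41 = 10^2 * 4 = 18*4 = 31
  -> s = B^a = 31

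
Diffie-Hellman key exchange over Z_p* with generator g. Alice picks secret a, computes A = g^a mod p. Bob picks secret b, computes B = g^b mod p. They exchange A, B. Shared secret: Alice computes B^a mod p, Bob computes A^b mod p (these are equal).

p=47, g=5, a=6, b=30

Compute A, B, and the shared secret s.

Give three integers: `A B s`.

Answer: 21 36 37

Derivation:
A = 5^6 mod 47  (bits of 6 = 110)
  bit 0 = 1: r = r^2 * 5 mod 47 = 1^2 * 5 = 1*5 = 5
  bit 1 = 1: r = r^2 * 5 mod 47 = 5^2 * 5 = 25*5 = 31
  bit 2 = 0: r = r^2 mod 47 = 31^2 = 21
  -> A = 21
B = 5^30 mod 47  (bits of 30 = 11110)
  bit 0 = 1: r = r^2 * 5 mod 47 = 1^2 * 5 = 1*5 = 5
  bit 1 = 1: r = r^2 * 5 mod 47 = 5^2 * 5 = 25*5 = 31
  bit 2 = 1: r = r^2 * 5 mod 47 = 31^2 * 5 = 21*5 = 11
  bit 3 = 1: r = r^2 * 5 mod 47 = 11^2 * 5 = 27*5 = 41
  bit 4 = 0: r = r^2 mod 47 = 41^2 = 36
  -> B = 36
s = B^a = 36^6 mod 47  (bits of 6 = 110)
  bit 0 = 1: r = r^2 * 36 mod 47 = 1^2 * 36 = 1*36 = 36
  bit 1 = 1: r = r^2 * 36 mod 47 = 36^2 * 36 = 27*36 = 32
  bit 2 = 0: r = r^2 mod 47 = 32^2 = 37
  -> s = B^a = 37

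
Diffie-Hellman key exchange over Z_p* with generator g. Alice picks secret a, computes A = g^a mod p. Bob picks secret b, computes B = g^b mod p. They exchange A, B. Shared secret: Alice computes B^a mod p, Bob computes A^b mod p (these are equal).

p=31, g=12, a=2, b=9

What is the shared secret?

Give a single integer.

A = 12^2 mod 31  (bits of 2 = 10)
  bit 0 = 1: r = r^2 * 12 mod 31 = 1^2 * 12 = 1*12 = 12
  bit 1 = 0: r = r^2 mod 31 = 12^2 = 20
  -> A = 20
B = 12^9 mod 31  (bits of 9 = 1001)
  bit 0 = 1: r = r^2 * 12 mod 31 = 1^2 * 12 = 1*12 = 12
  bit 1 = 0: r = r^2 mod 31 = 12^2 = 20
  bit 2 = 0: r = r^2 mod 31 = 20^2 = 28
  bit 3 = 1: r = r^2 * 12 mod 31 = 28^2 * 12 = 9*12 = 15
  -> B = 15
s = B^a = 15^2 mod 31  (bits of 2 = 10)
  bit 0 = 1: r = r^2 * 15 mod 31 = 1^2 * 15 = 1*15 = 15
  bit 1 = 0: r = r^2 mod 31 = 15^2 = 8
  -> s = B^a = 8

Answer: 8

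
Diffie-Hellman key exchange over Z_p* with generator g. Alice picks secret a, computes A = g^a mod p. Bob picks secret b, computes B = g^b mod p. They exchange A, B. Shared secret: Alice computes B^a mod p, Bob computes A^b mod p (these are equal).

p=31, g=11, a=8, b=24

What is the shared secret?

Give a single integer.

A = 11^8 mod 31  (bits of 8 = 1000)
  bit 0 = 1: r = r^2 * 11 mod 31 = 1^2 * 11 = 1*11 = 11
  bit 1 = 0: r = r^2 mod 31 = 11^2 = 28
  bit 2 = 0: r = r^2 mod 31 = 28^2 = 9
  bit 3 = 0: r = r^2 mod 31 = 9^2 = 19
  -> A = 19
B = 11^24 mod 31  (bits of 24 = 11000)
  bit 0 = 1: r = r^2 * 11 mod 31 = 1^2 * 11 = 1*11 = 11
  bit 1 = 1: r = r^2 * 11 mod 31 = 11^2 * 11 = 28*11 = 29
  bit 2 = 0: r = r^2 mod 31 = 29^2 = 4
  bit 3 = 0: r = r^2 mod 31 = 4^2 = 16
  bit 4 = 0: r = r^2 mod 31 = 16^2 = 8
  -> B = 8
s = B^a = 8^8 mod 31  (bits of 8 = 1000)
  bit 0 = 1: r = r^2 * 8 mod 31 = 1^2 * 8 = 1*8 = 8
  bit 1 = 0: r = r^2 mod 31 = 8^2 = 2
  bit 2 = 0: r = r^2 mod 31 = 2^2 = 4
  bit 3 = 0: r = r^2 mod 31 = 4^2 = 16
  -> s = B^a = 16

Answer: 16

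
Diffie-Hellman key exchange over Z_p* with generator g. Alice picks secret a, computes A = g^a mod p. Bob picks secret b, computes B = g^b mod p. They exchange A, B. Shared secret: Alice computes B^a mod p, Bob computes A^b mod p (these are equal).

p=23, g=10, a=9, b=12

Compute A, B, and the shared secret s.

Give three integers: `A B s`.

A = 10^9 mod 23  (bits of 9 = 1001)
  bit 0 = 1: r = r^2 * 10 mod 23 = 1^2 * 10 = 1*10 = 10
  bit 1 = 0: r = r^2 mod 23 = 10^2 = 8
  bit 2 = 0: r = r^2 mod 23 = 8^2 = 18
  bit 3 = 1: r = r^2 * 10 mod 23 = 18^2 * 10 = 2*10 = 20
  -> A = 20
B = 10^12 mod 23  (bits of 12 = 1100)
  bit 0 = 1: r = r^2 * 10 mod 23 = 1^2 * 10 = 1*10 = 10
  bit 1 = 1: r = r^2 * 10 mod 23 = 10^2 * 10 = 8*10 = 11
  bit 2 = 0: r = r^2 mod 23 = 11^2 = 6
  bit 3 = 0: r = r^2 mod 23 = 6^2 = 13
  -> B = 13
s = B^a = 13^9 mod 23  (bits of 9 = 1001)
  bit 0 = 1: r = r^2 * 13 mod 23 = 1^2 * 13 = 1*13 = 13
  bit 1 = 0: r = r^2 mod 23 = 13^2 = 8
  bit 2 = 0: r = r^2 mod 23 = 8^2 = 18
  bit 3 = 1: r = r^2 * 13 mod 23 = 18^2 * 13 = 2*13 = 3
  -> s = B^a = 3

Answer: 20 13 3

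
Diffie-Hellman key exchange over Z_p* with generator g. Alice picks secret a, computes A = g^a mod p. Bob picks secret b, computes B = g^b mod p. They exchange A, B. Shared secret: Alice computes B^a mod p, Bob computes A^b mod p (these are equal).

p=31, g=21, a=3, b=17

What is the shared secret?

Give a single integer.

Answer: 29

Derivation:
A = 21^3 mod 31  (bits of 3 = 11)
  bit 0 = 1: r = r^2 * 21 mod 31 = 1^2 * 21 = 1*21 = 21
  bit 1 = 1: r = r^2 * 21 mod 31 = 21^2 * 21 = 7*21 = 23
  -> A = 23
B = 21^17 mod 31  (bits of 17 = 10001)
  bit 0 = 1: r = r^2 * 21 mod 31 = 1^2 * 21 = 1*21 = 21
  bit 1 = 0: r = r^2 mod 31 = 21^2 = 7
  bit 2 = 0: r = r^2 mod 31 = 7^2 = 18
  bit 3 = 0: r = r^2 mod 31 = 18^2 = 14
  bit 4 = 1: r = r^2 * 21 mod 31 = 14^2 * 21 = 10*21 = 24
  -> B = 24
s = B^a = 24^3 mod 31  (bits of 3 = 11)
  bit 0 = 1: r = r^2 * 24 mod 31 = 1^2 * 24 = 1*24 = 24
  bit 1 = 1: r = r^2 * 24 mod 31 = 24^2 * 24 = 18*24 = 29
  -> s = B^a = 29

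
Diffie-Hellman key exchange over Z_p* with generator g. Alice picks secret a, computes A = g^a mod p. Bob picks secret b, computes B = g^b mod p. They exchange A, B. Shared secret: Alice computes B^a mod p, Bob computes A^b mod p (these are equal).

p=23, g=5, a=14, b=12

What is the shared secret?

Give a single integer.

A = 5^14 mod 23  (bits of 14 = 1110)
  bit 0 = 1: r = r^2 * 5 mod 23 = 1^2 * 5 = 1*5 = 5
  bit 1 = 1: r = r^2 * 5 mod 23 = 5^2 * 5 = 2*5 = 10
  bit 2 = 1: r = r^2 * 5 mod 23 = 10^2 * 5 = 8*5 = 17
  bit 3 = 0: r = r^2 mod 23 = 17^2 = 13
  -> A = 13
B = 5^12 mod 23  (bits of 12 = 1100)
  bit 0 = 1: r = r^2 * 5 mod 23 = 1^2 * 5 = 1*5 = 5
  bit 1 = 1: r = r^2 * 5 mod 23 = 5^2 * 5 = 2*5 = 10
  bit 2 = 0: r = r^2 mod 23 = 10^2 = 8
  bit 3 = 0: r = r^2 mod 23 = 8^2 = 18
  -> B = 18
s = B^a = 18^14 mod 23  (bits of 14 = 1110)
  bit 0 = 1: r = r^2 * 18 mod 23 = 1^2 * 18 = 1*18 = 18
  bit 1 = 1: r = r^2 * 18 mod 23 = 18^2 * 18 = 2*18 = 13
  bit 2 = 1: r = r^2 * 18 mod 23 = 13^2 * 18 = 8*18 = 6
  bit 3 = 0: r = r^2 mod 23 = 6^2 = 13
  -> s = B^a = 13

Answer: 13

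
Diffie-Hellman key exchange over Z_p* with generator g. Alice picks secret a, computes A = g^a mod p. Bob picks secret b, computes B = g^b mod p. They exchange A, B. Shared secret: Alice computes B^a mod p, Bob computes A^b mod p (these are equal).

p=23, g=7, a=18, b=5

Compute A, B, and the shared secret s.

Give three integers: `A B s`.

Answer: 18 17 3

Derivation:
A = 7^18 mod 23  (bits of 18 = 10010)
  bit 0 = 1: r = r^2 * 7 mod 23 = 1^2 * 7 = 1*7 = 7
  bit 1 = 0: r = r^2 mod 23 = 7^2 = 3
  bit 2 = 0: r = r^2 mod 23 = 3^2 = 9
  bit 3 = 1: r = r^2 * 7 mod 23 = 9^2 * 7 = 12*7 = 15
  bit 4 = 0: r = r^2 mod 23 = 15^2 = 18
  -> A = 18
B = 7^5 mod 23  (bits of 5 = 101)
  bit 0 = 1: r = r^2 * 7 mod 23 = 1^2 * 7 = 1*7 = 7
  bit 1 = 0: r = r^2 mod 23 = 7^2 = 3
  bit 2 = 1: r = r^2 * 7 mod 23 = 3^2 * 7 = 9*7 = 17
  -> B = 17
s = B^a = 17^18 mod 23  (bits of 18 = 10010)
  bit 0 = 1: r = r^2 * 17 mod 23 = 1^2 * 17 = 1*17 = 17
  bit 1 = 0: r = r^2 mod 23 = 17^2 = 13
  bit 2 = 0: r = r^2 mod 23 = 13^2 = 8
  bit 3 = 1: r = r^2 * 17 mod 23 = 8^2 * 17 = 18*17 = 7
  bit 4 = 0: r = r^2 mod 23 = 7^2 = 3
  -> s = B^a = 3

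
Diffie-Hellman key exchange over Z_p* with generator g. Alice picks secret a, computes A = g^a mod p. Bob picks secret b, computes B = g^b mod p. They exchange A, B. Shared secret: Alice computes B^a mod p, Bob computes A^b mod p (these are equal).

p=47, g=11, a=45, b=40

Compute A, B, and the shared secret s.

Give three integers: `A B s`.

A = 11^45 mod 47  (bits of 45 = 101101)
  bit 0 = 1: r = r^2 * 11 mod 47 = 1^2 * 11 = 1*11 = 11
  bit 1 = 0: r = r^2 mod 47 = 11^2 = 27
  bit 2 = 1: r = r^2 * 11 mod 47 = 27^2 * 11 = 24*11 = 29
  bit 3 = 1: r = r^2 * 11 mod 47 = 29^2 * 11 = 42*11 = 39
  bit 4 = 0: r = r^2 mod 47 = 39^2 = 17
  bit 5 = 1: r = r^2 * 11 mod 47 = 17^2 * 11 = 7*11 = 30
  -> A = 30
B = 11^40 mod 47  (bits of 40 = 101000)
  bit 0 = 1: r = r^2 * 11 mod 47 = 1^2 * 11 = 1*11 = 11
  bit 1 = 0: r = r^2 mod 47 = 11^2 = 27
  bit 2 = 1: r = r^2 * 11 mod 47 = 27^2 * 11 = 24*11 = 29
  bit 3 = 0: r = r^2 mod 47 = 29^2 = 42
  bit 4 = 0: r = r^2 mod 47 = 42^2 = 25
  bit 5 = 0: r = r^2 mod 47 = 25^2 = 14
  -> B = 14
s = B^a = 14^45 mod 47  (bits of 45 = 101101)
  bit 0 = 1: r = r^2 * 14 mod 47 = 1^2 * 14 = 1*14 = 14
  bit 1 = 0: r = r^2 mod 47 = 14^2 = 8
  bit 2 = 1: r = r^2 * 14 mod 47 = 8^2 * 14 = 17*14 = 3
  bit 3 = 1: r = r^2 * 14 mod 47 = 3^2 * 14 = 9*14 = 32
  bit 4 = 0: r = r^2 mod 47 = 32^2 = 37
  bit 5 = 1: r = r^2 * 14 mod 47 = 37^2 * 14 = 6*14 = 37
  -> s = B^a = 37

Answer: 30 14 37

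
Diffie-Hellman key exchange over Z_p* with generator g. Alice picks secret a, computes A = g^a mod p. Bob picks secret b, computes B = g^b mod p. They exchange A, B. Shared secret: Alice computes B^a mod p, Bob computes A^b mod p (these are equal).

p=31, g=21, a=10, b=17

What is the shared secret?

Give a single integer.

Answer: 25

Derivation:
A = 21^10 mod 31  (bits of 10 = 1010)
  bit 0 = 1: r = r^2 * 21 mod 31 = 1^2 * 21 = 1*21 = 21
  bit 1 = 0: r = r^2 mod 31 = 21^2 = 7
  bit 2 = 1: r = r^2 * 21 mod 31 = 7^2 * 21 = 18*21 = 6
  bit 3 = 0: r = r^2 mod 31 = 6^2 = 5
  -> A = 5
B = 21^17 mod 31  (bits of 17 = 10001)
  bit 0 = 1: r = r^2 * 21 mod 31 = 1^2 * 21 = 1*21 = 21
  bit 1 = 0: r = r^2 mod 31 = 21^2 = 7
  bit 2 = 0: r = r^2 mod 31 = 7^2 = 18
  bit 3 = 0: r = r^2 mod 31 = 18^2 = 14
  bit 4 = 1: r = r^2 * 21 mod 31 = 14^2 * 21 = 10*21 = 24
  -> B = 24
s = B^a = 24^10 mod 31  (bits of 10 = 1010)
  bit 0 = 1: r = r^2 * 24 mod 31 = 1^2 * 24 = 1*24 = 24
  bit 1 = 0: r = r^2 mod 31 = 24^2 = 18
  bit 2 = 1: r = r^2 * 24 mod 31 = 18^2 * 24 = 14*24 = 26
  bit 3 = 0: r = r^2 mod 31 = 26^2 = 25
  -> s = B^a = 25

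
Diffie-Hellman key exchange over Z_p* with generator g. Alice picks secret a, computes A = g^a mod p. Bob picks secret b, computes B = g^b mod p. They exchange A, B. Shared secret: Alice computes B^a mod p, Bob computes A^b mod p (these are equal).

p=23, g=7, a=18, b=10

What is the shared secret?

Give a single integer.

A = 7^18 mod 23  (bits of 18 = 10010)
  bit 0 = 1: r = r^2 * 7 mod 23 = 1^2 * 7 = 1*7 = 7
  bit 1 = 0: r = r^2 mod 23 = 7^2 = 3
  bit 2 = 0: r = r^2 mod 23 = 3^2 = 9
  bit 3 = 1: r = r^2 * 7 mod 23 = 9^2 * 7 = 12*7 = 15
  bit 4 = 0: r = r^2 mod 23 = 15^2 = 18
  -> A = 18
B = 7^10 mod 23  (bits of 10 = 1010)
  bit 0 = 1: r = r^2 * 7 mod 23 = 1^2 * 7 = 1*7 = 7
  bit 1 = 0: r = r^2 mod 23 = 7^2 = 3
  bit 2 = 1: r = r^2 * 7 mod 23 = 3^2 * 7 = 9*7 = 17
  bit 3 = 0: r = r^2 mod 23 = 17^2 = 13
  -> B = 13
s = B^a = 13^18 mod 23  (bits of 18 = 10010)
  bit 0 = 1: r = r^2 * 13 mod 23 = 1^2 * 13 = 1*13 = 13
  bit 1 = 0: r = r^2 mod 23 = 13^2 = 8
  bit 2 = 0: r = r^2 mod 23 = 8^2 = 18
  bit 3 = 1: r = r^2 * 13 mod 23 = 18^2 * 13 = 2*13 = 3
  bit 4 = 0: r = r^2 mod 23 = 3^2 = 9
  -> s = B^a = 9

Answer: 9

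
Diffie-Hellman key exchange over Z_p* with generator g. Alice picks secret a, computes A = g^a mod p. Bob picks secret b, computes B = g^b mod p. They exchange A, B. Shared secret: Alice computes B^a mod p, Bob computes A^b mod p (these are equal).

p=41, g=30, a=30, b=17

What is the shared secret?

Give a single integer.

A = 30^30 mod 41  (bits of 30 = 11110)
  bit 0 = 1: r = r^2 * 30 mod 41 = 1^2 * 30 = 1*30 = 30
  bit 1 = 1: r = r^2 * 30 mod 41 = 30^2 * 30 = 39*30 = 22
  bit 2 = 1: r = r^2 * 30 mod 41 = 22^2 * 30 = 33*30 = 6
  bit 3 = 1: r = r^2 * 30 mod 41 = 6^2 * 30 = 36*30 = 14
  bit 4 = 0: r = r^2 mod 41 = 14^2 = 32
  -> A = 32
B = 30^17 mod 41  (bits of 17 = 10001)
  bit 0 = 1: r = r^2 * 30 mod 41 = 1^2 * 30 = 1*30 = 30
  bit 1 = 0: r = r^2 mod 41 = 30^2 = 39
  bit 2 = 0: r = r^2 mod 41 = 39^2 = 4
  bit 3 = 0: r = r^2 mod 41 = 4^2 = 16
  bit 4 = 1: r = r^2 * 30 mod 41 = 16^2 * 30 = 10*30 = 13
  -> B = 13
s = B^a = 13^30 mod 41  (bits of 30 = 11110)
  bit 0 = 1: r = r^2 * 13 mod 41 = 1^2 * 13 = 1*13 = 13
  bit 1 = 1: r = r^2 * 13 mod 41 = 13^2 * 13 = 5*13 = 24
  bit 2 = 1: r = r^2 * 13 mod 41 = 24^2 * 13 = 2*13 = 26
  bit 3 = 1: r = r^2 * 13 mod 41 = 26^2 * 13 = 20*13 = 14
  bit 4 = 0: r = r^2 mod 41 = 14^2 = 32
  -> s = B^a = 32

Answer: 32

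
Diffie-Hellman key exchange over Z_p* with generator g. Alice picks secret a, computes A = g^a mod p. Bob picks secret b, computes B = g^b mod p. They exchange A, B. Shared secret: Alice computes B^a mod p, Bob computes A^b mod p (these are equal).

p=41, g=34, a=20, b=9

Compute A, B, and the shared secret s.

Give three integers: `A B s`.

Answer: 40 28 40

Derivation:
A = 34^20 mod 41  (bits of 20 = 10100)
  bit 0 = 1: r = r^2 * 34 mod 41 = 1^2 * 34 = 1*34 = 34
  bit 1 = 0: r = r^2 mod 41 = 34^2 = 8
  bit 2 = 1: r = r^2 * 34 mod 41 = 8^2 * 34 = 23*34 = 3
  bit 3 = 0: r = r^2 mod 41 = 3^2 = 9
  bit 4 = 0: r = r^2 mod 41 = 9^2 = 40
  -> A = 40
B = 34^9 mod 41  (bits of 9 = 1001)
  bit 0 = 1: r = r^2 * 34 mod 41 = 1^2 * 34 = 1*34 = 34
  bit 1 = 0: r = r^2 mod 41 = 34^2 = 8
  bit 2 = 0: r = r^2 mod 41 = 8^2 = 23
  bit 3 = 1: r = r^2 * 34 mod 41 = 23^2 * 34 = 37*34 = 28
  -> B = 28
s = B^a = 28^20 mod 41  (bits of 20 = 10100)
  bit 0 = 1: r = r^2 * 28 mod 41 = 1^2 * 28 = 1*28 = 28
  bit 1 = 0: r = r^2 mod 41 = 28^2 = 5
  bit 2 = 1: r = r^2 * 28 mod 41 = 5^2 * 28 = 25*28 = 3
  bit 3 = 0: r = r^2 mod 41 = 3^2 = 9
  bit 4 = 0: r = r^2 mod 41 = 9^2 = 40
  -> s = B^a = 40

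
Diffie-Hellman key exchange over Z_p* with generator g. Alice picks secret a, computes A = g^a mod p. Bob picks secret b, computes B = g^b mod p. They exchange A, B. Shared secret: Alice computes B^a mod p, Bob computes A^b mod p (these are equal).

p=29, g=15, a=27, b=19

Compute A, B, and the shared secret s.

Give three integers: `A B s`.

Answer: 2 19 26

Derivation:
A = 15^27 mod 29  (bits of 27 = 11011)
  bit 0 = 1: r = r^2 * 15 mod 29 = 1^2 * 15 = 1*15 = 15
  bit 1 = 1: r = r^2 * 15 mod 29 = 15^2 * 15 = 22*15 = 11
  bit 2 = 0: r = r^2 mod 29 = 11^2 = 5
  bit 3 = 1: r = r^2 * 15 mod 29 = 5^2 * 15 = 25*15 = 27
  bit 4 = 1: r = r^2 * 15 mod 29 = 27^2 * 15 = 4*15 = 2
  -> A = 2
B = 15^19 mod 29  (bits of 19 = 10011)
  bit 0 = 1: r = r^2 * 15 mod 29 = 1^2 * 15 = 1*15 = 15
  bit 1 = 0: r = r^2 mod 29 = 15^2 = 22
  bit 2 = 0: r = r^2 mod 29 = 22^2 = 20
  bit 3 = 1: r = r^2 * 15 mod 29 = 20^2 * 15 = 23*15 = 26
  bit 4 = 1: r = r^2 * 15 mod 29 = 26^2 * 15 = 9*15 = 19
  -> B = 19
s = B^a = 19^27 mod 29  (bits of 27 = 11011)
  bit 0 = 1: r = r^2 * 19 mod 29 = 1^2 * 19 = 1*19 = 19
  bit 1 = 1: r = r^2 * 19 mod 29 = 19^2 * 19 = 13*19 = 15
  bit 2 = 0: r = r^2 mod 29 = 15^2 = 22
  bit 3 = 1: r = r^2 * 19 mod 29 = 22^2 * 19 = 20*19 = 3
  bit 4 = 1: r = r^2 * 19 mod 29 = 3^2 * 19 = 9*19 = 26
  -> s = B^a = 26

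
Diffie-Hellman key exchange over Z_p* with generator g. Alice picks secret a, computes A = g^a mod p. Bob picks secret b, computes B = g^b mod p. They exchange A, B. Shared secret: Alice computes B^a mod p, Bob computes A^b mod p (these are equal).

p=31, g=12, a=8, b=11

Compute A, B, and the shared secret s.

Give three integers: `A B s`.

Answer: 9 21 14

Derivation:
A = 12^8 mod 31  (bits of 8 = 1000)
  bit 0 = 1: r = r^2 * 12 mod 31 = 1^2 * 12 = 1*12 = 12
  bit 1 = 0: r = r^2 mod 31 = 12^2 = 20
  bit 2 = 0: r = r^2 mod 31 = 20^2 = 28
  bit 3 = 0: r = r^2 mod 31 = 28^2 = 9
  -> A = 9
B = 12^11 mod 31  (bits of 11 = 1011)
  bit 0 = 1: r = r^2 * 12 mod 31 = 1^2 * 12 = 1*12 = 12
  bit 1 = 0: r = r^2 mod 31 = 12^2 = 20
  bit 2 = 1: r = r^2 * 12 mod 31 = 20^2 * 12 = 28*12 = 26
  bit 3 = 1: r = r^2 * 12 mod 31 = 26^2 * 12 = 25*12 = 21
  -> B = 21
s = B^a = 21^8 mod 31  (bits of 8 = 1000)
  bit 0 = 1: r = r^2 * 21 mod 31 = 1^2 * 21 = 1*21 = 21
  bit 1 = 0: r = r^2 mod 31 = 21^2 = 7
  bit 2 = 0: r = r^2 mod 31 = 7^2 = 18
  bit 3 = 0: r = r^2 mod 31 = 18^2 = 14
  -> s = B^a = 14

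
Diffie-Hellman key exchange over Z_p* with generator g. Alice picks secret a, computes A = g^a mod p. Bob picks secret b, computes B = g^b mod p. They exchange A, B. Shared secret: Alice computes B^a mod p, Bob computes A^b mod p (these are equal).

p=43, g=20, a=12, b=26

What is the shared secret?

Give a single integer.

Answer: 21

Derivation:
A = 20^12 mod 43  (bits of 12 = 1100)
  bit 0 = 1: r = r^2 * 20 mod 43 = 1^2 * 20 = 1*20 = 20
  bit 1 = 1: r = r^2 * 20 mod 43 = 20^2 * 20 = 13*20 = 2
  bit 2 = 0: r = r^2 mod 43 = 2^2 = 4
  bit 3 = 0: r = r^2 mod 43 = 4^2 = 16
  -> A = 16
B = 20^26 mod 43  (bits of 26 = 11010)
  bit 0 = 1: r = r^2 * 20 mod 43 = 1^2 * 20 = 1*20 = 20
  bit 1 = 1: r = r^2 * 20 mod 43 = 20^2 * 20 = 13*20 = 2
  bit 2 = 0: r = r^2 mod 43 = 2^2 = 4
  bit 3 = 1: r = r^2 * 20 mod 43 = 4^2 * 20 = 16*20 = 19
  bit 4 = 0: r = r^2 mod 43 = 19^2 = 17
  -> B = 17
s = B^a = 17^12 mod 43  (bits of 12 = 1100)
  bit 0 = 1: r = r^2 * 17 mod 43 = 1^2 * 17 = 1*17 = 17
  bit 1 = 1: r = r^2 * 17 mod 43 = 17^2 * 17 = 31*17 = 11
  bit 2 = 0: r = r^2 mod 43 = 11^2 = 35
  bit 3 = 0: r = r^2 mod 43 = 35^2 = 21
  -> s = B^a = 21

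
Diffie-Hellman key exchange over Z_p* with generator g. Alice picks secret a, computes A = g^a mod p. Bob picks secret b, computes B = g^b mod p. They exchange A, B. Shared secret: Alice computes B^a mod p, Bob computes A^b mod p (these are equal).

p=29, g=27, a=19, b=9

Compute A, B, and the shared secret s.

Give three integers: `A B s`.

A = 27^19 mod 29  (bits of 19 = 10011)
  bit 0 = 1: r = r^2 * 27 mod 29 = 1^2 * 27 = 1*27 = 27
  bit 1 = 0: r = r^2 mod 29 = 27^2 = 4
  bit 2 = 0: r = r^2 mod 29 = 4^2 = 16
  bit 3 = 1: r = r^2 * 27 mod 29 = 16^2 * 27 = 24*27 = 10
  bit 4 = 1: r = r^2 * 27 mod 29 = 10^2 * 27 = 13*27 = 3
  -> A = 3
B = 27^9 mod 29  (bits of 9 = 1001)
  bit 0 = 1: r = r^2 * 27 mod 29 = 1^2 * 27 = 1*27 = 27
  bit 1 = 0: r = r^2 mod 29 = 27^2 = 4
  bit 2 = 0: r = r^2 mod 29 = 4^2 = 16
  bit 3 = 1: r = r^2 * 27 mod 29 = 16^2 * 27 = 24*27 = 10
  -> B = 10
s = B^a = 10^19 mod 29  (bits of 19 = 10011)
  bit 0 = 1: r = r^2 * 10 mod 29 = 1^2 * 10 = 1*10 = 10
  bit 1 = 0: r = r^2 mod 29 = 10^2 = 13
  bit 2 = 0: r = r^2 mod 29 = 13^2 = 24
  bit 3 = 1: r = r^2 * 10 mod 29 = 24^2 * 10 = 25*10 = 18
  bit 4 = 1: r = r^2 * 10 mod 29 = 18^2 * 10 = 5*10 = 21
  -> s = B^a = 21

Answer: 3 10 21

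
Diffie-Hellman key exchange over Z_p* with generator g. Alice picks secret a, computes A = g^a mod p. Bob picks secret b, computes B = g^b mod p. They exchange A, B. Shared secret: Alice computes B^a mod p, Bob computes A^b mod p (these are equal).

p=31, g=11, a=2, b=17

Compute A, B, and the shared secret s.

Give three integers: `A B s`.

Answer: 28 3 9

Derivation:
A = 11^2 mod 31  (bits of 2 = 10)
  bit 0 = 1: r = r^2 * 11 mod 31 = 1^2 * 11 = 1*11 = 11
  bit 1 = 0: r = r^2 mod 31 = 11^2 = 28
  -> A = 28
B = 11^17 mod 31  (bits of 17 = 10001)
  bit 0 = 1: r = r^2 * 11 mod 31 = 1^2 * 11 = 1*11 = 11
  bit 1 = 0: r = r^2 mod 31 = 11^2 = 28
  bit 2 = 0: r = r^2 mod 31 = 28^2 = 9
  bit 3 = 0: r = r^2 mod 31 = 9^2 = 19
  bit 4 = 1: r = r^2 * 11 mod 31 = 19^2 * 11 = 20*11 = 3
  -> B = 3
s = B^a = 3^2 mod 31  (bits of 2 = 10)
  bit 0 = 1: r = r^2 * 3 mod 31 = 1^2 * 3 = 1*3 = 3
  bit 1 = 0: r = r^2 mod 31 = 3^2 = 9
  -> s = B^a = 9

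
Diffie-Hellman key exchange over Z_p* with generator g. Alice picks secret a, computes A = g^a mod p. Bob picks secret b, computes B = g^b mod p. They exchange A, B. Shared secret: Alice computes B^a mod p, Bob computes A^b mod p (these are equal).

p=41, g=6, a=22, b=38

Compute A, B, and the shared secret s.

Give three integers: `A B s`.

A = 6^22 mod 41  (bits of 22 = 10110)
  bit 0 = 1: r = r^2 * 6 mod 41 = 1^2 * 6 = 1*6 = 6
  bit 1 = 0: r = r^2 mod 41 = 6^2 = 36
  bit 2 = 1: r = r^2 * 6 mod 41 = 36^2 * 6 = 25*6 = 27
  bit 3 = 1: r = r^2 * 6 mod 41 = 27^2 * 6 = 32*6 = 28
  bit 4 = 0: r = r^2 mod 41 = 28^2 = 5
  -> A = 5
B = 6^38 mod 41  (bits of 38 = 100110)
  bit 0 = 1: r = r^2 * 6 mod 41 = 1^2 * 6 = 1*6 = 6
  bit 1 = 0: r = r^2 mod 41 = 6^2 = 36
  bit 2 = 0: r = r^2 mod 41 = 36^2 = 25
  bit 3 = 1: r = r^2 * 6 mod 41 = 25^2 * 6 = 10*6 = 19
  bit 4 = 1: r = r^2 * 6 mod 41 = 19^2 * 6 = 33*6 = 34
  bit 5 = 0: r = r^2 mod 41 = 34^2 = 8
  -> B = 8
s = B^a = 8^22 mod 41  (bits of 22 = 10110)
  bit 0 = 1: r = r^2 * 8 mod 41 = 1^2 * 8 = 1*8 = 8
  bit 1 = 0: r = r^2 mod 41 = 8^2 = 23
  bit 2 = 1: r = r^2 * 8 mod 41 = 23^2 * 8 = 37*8 = 9
  bit 3 = 1: r = r^2 * 8 mod 41 = 9^2 * 8 = 40*8 = 33
  bit 4 = 0: r = r^2 mod 41 = 33^2 = 23
  -> s = B^a = 23

Answer: 5 8 23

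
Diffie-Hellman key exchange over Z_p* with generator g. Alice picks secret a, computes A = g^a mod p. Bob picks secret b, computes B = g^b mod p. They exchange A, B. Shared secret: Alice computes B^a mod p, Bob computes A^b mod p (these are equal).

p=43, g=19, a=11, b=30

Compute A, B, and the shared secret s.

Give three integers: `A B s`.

Answer: 29 16 4

Derivation:
A = 19^11 mod 43  (bits of 11 = 1011)
  bit 0 = 1: r = r^2 * 19 mod 43 = 1^2 * 19 = 1*19 = 19
  bit 1 = 0: r = r^2 mod 43 = 19^2 = 17
  bit 2 = 1: r = r^2 * 19 mod 43 = 17^2 * 19 = 31*19 = 30
  bit 3 = 1: r = r^2 * 19 mod 43 = 30^2 * 19 = 40*19 = 29
  -> A = 29
B = 19^30 mod 43  (bits of 30 = 11110)
  bit 0 = 1: r = r^2 * 19 mod 43 = 1^2 * 19 = 1*19 = 19
  bit 1 = 1: r = r^2 * 19 mod 43 = 19^2 * 19 = 17*19 = 22
  bit 2 = 1: r = r^2 * 19 mod 43 = 22^2 * 19 = 11*19 = 37
  bit 3 = 1: r = r^2 * 19 mod 43 = 37^2 * 19 = 36*19 = 39
  bit 4 = 0: r = r^2 mod 43 = 39^2 = 16
  -> B = 16
s = B^a = 16^11 mod 43  (bits of 11 = 1011)
  bit 0 = 1: r = r^2 * 16 mod 43 = 1^2 * 16 = 1*16 = 16
  bit 1 = 0: r = r^2 mod 43 = 16^2 = 41
  bit 2 = 1: r = r^2 * 16 mod 43 = 41^2 * 16 = 4*16 = 21
  bit 3 = 1: r = r^2 * 16 mod 43 = 21^2 * 16 = 11*16 = 4
  -> s = B^a = 4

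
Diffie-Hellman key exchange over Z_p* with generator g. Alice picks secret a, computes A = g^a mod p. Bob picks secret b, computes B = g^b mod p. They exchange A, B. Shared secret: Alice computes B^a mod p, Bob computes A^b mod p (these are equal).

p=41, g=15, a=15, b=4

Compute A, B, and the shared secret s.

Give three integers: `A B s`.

Answer: 38 31 40

Derivation:
A = 15^15 mod 41  (bits of 15 = 1111)
  bit 0 = 1: r = r^2 * 15 mod 41 = 1^2 * 15 = 1*15 = 15
  bit 1 = 1: r = r^2 * 15 mod 41 = 15^2 * 15 = 20*15 = 13
  bit 2 = 1: r = r^2 * 15 mod 41 = 13^2 * 15 = 5*15 = 34
  bit 3 = 1: r = r^2 * 15 mod 41 = 34^2 * 15 = 8*15 = 38
  -> A = 38
B = 15^4 mod 41  (bits of 4 = 100)
  bit 0 = 1: r = r^2 * 15 mod 41 = 1^2 * 15 = 1*15 = 15
  bit 1 = 0: r = r^2 mod 41 = 15^2 = 20
  bit 2 = 0: r = r^2 mod 41 = 20^2 = 31
  -> B = 31
s = B^a = 31^15 mod 41  (bits of 15 = 1111)
  bit 0 = 1: r = r^2 * 31 mod 41 = 1^2 * 31 = 1*31 = 31
  bit 1 = 1: r = r^2 * 31 mod 41 = 31^2 * 31 = 18*31 = 25
  bit 2 = 1: r = r^2 * 31 mod 41 = 25^2 * 31 = 10*31 = 23
  bit 3 = 1: r = r^2 * 31 mod 41 = 23^2 * 31 = 37*31 = 40
  -> s = B^a = 40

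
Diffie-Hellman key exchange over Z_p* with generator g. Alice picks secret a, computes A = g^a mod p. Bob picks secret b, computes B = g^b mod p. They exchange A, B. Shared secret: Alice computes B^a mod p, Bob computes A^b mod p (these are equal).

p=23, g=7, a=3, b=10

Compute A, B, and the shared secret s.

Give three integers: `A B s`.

Answer: 21 13 12

Derivation:
A = 7^3 mod 23  (bits of 3 = 11)
  bit 0 = 1: r = r^2 * 7 mod 23 = 1^2 * 7 = 1*7 = 7
  bit 1 = 1: r = r^2 * 7 mod 23 = 7^2 * 7 = 3*7 = 21
  -> A = 21
B = 7^10 mod 23  (bits of 10 = 1010)
  bit 0 = 1: r = r^2 * 7 mod 23 = 1^2 * 7 = 1*7 = 7
  bit 1 = 0: r = r^2 mod 23 = 7^2 = 3
  bit 2 = 1: r = r^2 * 7 mod 23 = 3^2 * 7 = 9*7 = 17
  bit 3 = 0: r = r^2 mod 23 = 17^2 = 13
  -> B = 13
s = B^a = 13^3 mod 23  (bits of 3 = 11)
  bit 0 = 1: r = r^2 * 13 mod 23 = 1^2 * 13 = 1*13 = 13
  bit 1 = 1: r = r^2 * 13 mod 23 = 13^2 * 13 = 8*13 = 12
  -> s = B^a = 12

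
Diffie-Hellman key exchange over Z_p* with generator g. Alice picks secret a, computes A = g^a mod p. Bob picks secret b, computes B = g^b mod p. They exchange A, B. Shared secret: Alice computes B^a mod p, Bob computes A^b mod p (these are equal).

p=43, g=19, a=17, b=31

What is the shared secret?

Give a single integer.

Answer: 26

Derivation:
A = 19^17 mod 43  (bits of 17 = 10001)
  bit 0 = 1: r = r^2 * 19 mod 43 = 1^2 * 19 = 1*19 = 19
  bit 1 = 0: r = r^2 mod 43 = 19^2 = 17
  bit 2 = 0: r = r^2 mod 43 = 17^2 = 31
  bit 3 = 0: r = r^2 mod 43 = 31^2 = 15
  bit 4 = 1: r = r^2 * 19 mod 43 = 15^2 * 19 = 10*19 = 18
  -> A = 18
B = 19^31 mod 43  (bits of 31 = 11111)
  bit 0 = 1: r = r^2 * 19 mod 43 = 1^2 * 19 = 1*19 = 19
  bit 1 = 1: r = r^2 * 19 mod 43 = 19^2 * 19 = 17*19 = 22
  bit 2 = 1: r = r^2 * 19 mod 43 = 22^2 * 19 = 11*19 = 37
  bit 3 = 1: r = r^2 * 19 mod 43 = 37^2 * 19 = 36*19 = 39
  bit 4 = 1: r = r^2 * 19 mod 43 = 39^2 * 19 = 16*19 = 3
  -> B = 3
s = B^a = 3^17 mod 43  (bits of 17 = 10001)
  bit 0 = 1: r = r^2 * 3 mod 43 = 1^2 * 3 = 1*3 = 3
  bit 1 = 0: r = r^2 mod 43 = 3^2 = 9
  bit 2 = 0: r = r^2 mod 43 = 9^2 = 38
  bit 3 = 0: r = r^2 mod 43 = 38^2 = 25
  bit 4 = 1: r = r^2 * 3 mod 43 = 25^2 * 3 = 23*3 = 26
  -> s = B^a = 26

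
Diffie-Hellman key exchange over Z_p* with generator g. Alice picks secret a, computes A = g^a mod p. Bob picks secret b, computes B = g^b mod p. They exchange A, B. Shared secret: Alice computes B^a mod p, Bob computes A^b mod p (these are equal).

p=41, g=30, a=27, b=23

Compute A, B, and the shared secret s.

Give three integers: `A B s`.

Answer: 35 19 11

Derivation:
A = 30^27 mod 41  (bits of 27 = 11011)
  bit 0 = 1: r = r^2 * 30 mod 41 = 1^2 * 30 = 1*30 = 30
  bit 1 = 1: r = r^2 * 30 mod 41 = 30^2 * 30 = 39*30 = 22
  bit 2 = 0: r = r^2 mod 41 = 22^2 = 33
  bit 3 = 1: r = r^2 * 30 mod 41 = 33^2 * 30 = 23*30 = 34
  bit 4 = 1: r = r^2 * 30 mod 41 = 34^2 * 30 = 8*30 = 35
  -> A = 35
B = 30^23 mod 41  (bits of 23 = 10111)
  bit 0 = 1: r = r^2 * 30 mod 41 = 1^2 * 30 = 1*30 = 30
  bit 1 = 0: r = r^2 mod 41 = 30^2 = 39
  bit 2 = 1: r = r^2 * 30 mod 41 = 39^2 * 30 = 4*30 = 38
  bit 3 = 1: r = r^2 * 30 mod 41 = 38^2 * 30 = 9*30 = 24
  bit 4 = 1: r = r^2 * 30 mod 41 = 24^2 * 30 = 2*30 = 19
  -> B = 19
s = B^a = 19^27 mod 41  (bits of 27 = 11011)
  bit 0 = 1: r = r^2 * 19 mod 41 = 1^2 * 19 = 1*19 = 19
  bit 1 = 1: r = r^2 * 19 mod 41 = 19^2 * 19 = 33*19 = 12
  bit 2 = 0: r = r^2 mod 41 = 12^2 = 21
  bit 3 = 1: r = r^2 * 19 mod 41 = 21^2 * 19 = 31*19 = 15
  bit 4 = 1: r = r^2 * 19 mod 41 = 15^2 * 19 = 20*19 = 11
  -> s = B^a = 11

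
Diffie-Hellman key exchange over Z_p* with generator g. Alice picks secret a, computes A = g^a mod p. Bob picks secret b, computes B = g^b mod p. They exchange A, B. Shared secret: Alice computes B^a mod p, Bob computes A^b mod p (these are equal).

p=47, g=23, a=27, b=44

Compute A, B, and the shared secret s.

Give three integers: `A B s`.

A = 23^27 mod 47  (bits of 27 = 11011)
  bit 0 = 1: r = r^2 * 23 mod 47 = 1^2 * 23 = 1*23 = 23
  bit 1 = 1: r = r^2 * 23 mod 47 = 23^2 * 23 = 12*23 = 41
  bit 2 = 0: r = r^2 mod 47 = 41^2 = 36
  bit 3 = 1: r = r^2 * 23 mod 47 = 36^2 * 23 = 27*23 = 10
  bit 4 = 1: r = r^2 * 23 mod 47 = 10^2 * 23 = 6*23 = 44
  -> A = 44
B = 23^44 mod 47  (bits of 44 = 101100)
  bit 0 = 1: r = r^2 * 23 mod 47 = 1^2 * 23 = 1*23 = 23
  bit 1 = 0: r = r^2 mod 47 = 23^2 = 12
  bit 2 = 1: r = r^2 * 23 mod 47 = 12^2 * 23 = 3*23 = 22
  bit 3 = 1: r = r^2 * 23 mod 47 = 22^2 * 23 = 14*23 = 40
  bit 4 = 0: r = r^2 mod 47 = 40^2 = 2
  bit 5 = 0: r = r^2 mod 47 = 2^2 = 4
  -> B = 4
s = B^a = 4^27 mod 47  (bits of 27 = 11011)
  bit 0 = 1: r = r^2 * 4 mod 47 = 1^2 * 4 = 1*4 = 4
  bit 1 = 1: r = r^2 * 4 mod 47 = 4^2 * 4 = 16*4 = 17
  bit 2 = 0: r = r^2 mod 47 = 17^2 = 7
  bit 3 = 1: r = r^2 * 4 mod 47 = 7^2 * 4 = 2*4 = 8
  bit 4 = 1: r = r^2 * 4 mod 47 = 8^2 * 4 = 17*4 = 21
  -> s = B^a = 21

Answer: 44 4 21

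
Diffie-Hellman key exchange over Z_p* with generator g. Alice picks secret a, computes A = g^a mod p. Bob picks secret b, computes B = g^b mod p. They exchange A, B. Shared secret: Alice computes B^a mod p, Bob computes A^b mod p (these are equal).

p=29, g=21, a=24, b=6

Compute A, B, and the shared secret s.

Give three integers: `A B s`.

Answer: 25 13 7

Derivation:
A = 21^24 mod 29  (bits of 24 = 11000)
  bit 0 = 1: r = r^2 * 21 mod 29 = 1^2 * 21 = 1*21 = 21
  bit 1 = 1: r = r^2 * 21 mod 29 = 21^2 * 21 = 6*21 = 10
  bit 2 = 0: r = r^2 mod 29 = 10^2 = 13
  bit 3 = 0: r = r^2 mod 29 = 13^2 = 24
  bit 4 = 0: r = r^2 mod 29 = 24^2 = 25
  -> A = 25
B = 21^6 mod 29  (bits of 6 = 110)
  bit 0 = 1: r = r^2 * 21 mod 29 = 1^2 * 21 = 1*21 = 21
  bit 1 = 1: r = r^2 * 21 mod 29 = 21^2 * 21 = 6*21 = 10
  bit 2 = 0: r = r^2 mod 29 = 10^2 = 13
  -> B = 13
s = B^a = 13^24 mod 29  (bits of 24 = 11000)
  bit 0 = 1: r = r^2 * 13 mod 29 = 1^2 * 13 = 1*13 = 13
  bit 1 = 1: r = r^2 * 13 mod 29 = 13^2 * 13 = 24*13 = 22
  bit 2 = 0: r = r^2 mod 29 = 22^2 = 20
  bit 3 = 0: r = r^2 mod 29 = 20^2 = 23
  bit 4 = 0: r = r^2 mod 29 = 23^2 = 7
  -> s = B^a = 7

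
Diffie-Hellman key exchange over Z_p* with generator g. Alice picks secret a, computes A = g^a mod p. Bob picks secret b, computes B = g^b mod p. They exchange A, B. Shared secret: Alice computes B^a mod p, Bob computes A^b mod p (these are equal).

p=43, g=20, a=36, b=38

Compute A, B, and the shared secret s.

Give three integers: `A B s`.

A = 20^36 mod 43  (bits of 36 = 100100)
  bit 0 = 1: r = r^2 * 20 mod 43 = 1^2 * 20 = 1*20 = 20
  bit 1 = 0: r = r^2 mod 43 = 20^2 = 13
  bit 2 = 0: r = r^2 mod 43 = 13^2 = 40
  bit 3 = 1: r = r^2 * 20 mod 43 = 40^2 * 20 = 9*20 = 8
  bit 4 = 0: r = r^2 mod 43 = 8^2 = 21
  bit 5 = 0: r = r^2 mod 43 = 21^2 = 11
  -> A = 11
B = 20^38 mod 43  (bits of 38 = 100110)
  bit 0 = 1: r = r^2 * 20 mod 43 = 1^2 * 20 = 1*20 = 20
  bit 1 = 0: r = r^2 mod 43 = 20^2 = 13
  bit 2 = 0: r = r^2 mod 43 = 13^2 = 40
  bit 3 = 1: r = r^2 * 20 mod 43 = 40^2 * 20 = 9*20 = 8
  bit 4 = 1: r = r^2 * 20 mod 43 = 8^2 * 20 = 21*20 = 33
  bit 5 = 0: r = r^2 mod 43 = 33^2 = 14
  -> B = 14
s = B^a = 14^36 mod 43  (bits of 36 = 100100)
  bit 0 = 1: r = r^2 * 14 mod 43 = 1^2 * 14 = 1*14 = 14
  bit 1 = 0: r = r^2 mod 43 = 14^2 = 24
  bit 2 = 0: r = r^2 mod 43 = 24^2 = 17
  bit 3 = 1: r = r^2 * 14 mod 43 = 17^2 * 14 = 31*14 = 4
  bit 4 = 0: r = r^2 mod 43 = 4^2 = 16
  bit 5 = 0: r = r^2 mod 43 = 16^2 = 41
  -> s = B^a = 41

Answer: 11 14 41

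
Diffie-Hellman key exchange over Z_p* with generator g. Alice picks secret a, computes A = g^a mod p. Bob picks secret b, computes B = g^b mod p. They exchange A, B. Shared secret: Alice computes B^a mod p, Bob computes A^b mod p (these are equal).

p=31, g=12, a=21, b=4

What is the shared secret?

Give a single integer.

A = 12^21 mod 31  (bits of 21 = 10101)
  bit 0 = 1: r = r^2 * 12 mod 31 = 1^2 * 12 = 1*12 = 12
  bit 1 = 0: r = r^2 mod 31 = 12^2 = 20
  bit 2 = 1: r = r^2 * 12 mod 31 = 20^2 * 12 = 28*12 = 26
  bit 3 = 0: r = r^2 mod 31 = 26^2 = 25
  bit 4 = 1: r = r^2 * 12 mod 31 = 25^2 * 12 = 5*12 = 29
  -> A = 29
B = 12^4 mod 31  (bits of 4 = 100)
  bit 0 = 1: r = r^2 * 12 mod 31 = 1^2 * 12 = 1*12 = 12
  bit 1 = 0: r = r^2 mod 31 = 12^2 = 20
  bit 2 = 0: r = r^2 mod 31 = 20^2 = 28
  -> B = 28
s = B^a = 28^21 mod 31  (bits of 21 = 10101)
  bit 0 = 1: r = r^2 * 28 mod 31 = 1^2 * 28 = 1*28 = 28
  bit 1 = 0: r = r^2 mod 31 = 28^2 = 9
  bit 2 = 1: r = r^2 * 28 mod 31 = 9^2 * 28 = 19*28 = 5
  bit 3 = 0: r = r^2 mod 31 = 5^2 = 25
  bit 4 = 1: r = r^2 * 28 mod 31 = 25^2 * 28 = 5*28 = 16
  -> s = B^a = 16

Answer: 16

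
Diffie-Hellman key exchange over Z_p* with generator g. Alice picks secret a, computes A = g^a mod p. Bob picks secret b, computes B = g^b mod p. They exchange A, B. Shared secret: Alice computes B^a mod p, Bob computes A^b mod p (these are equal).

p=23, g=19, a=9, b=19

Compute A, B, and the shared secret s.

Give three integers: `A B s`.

A = 19^9 mod 23  (bits of 9 = 1001)
  bit 0 = 1: r = r^2 * 19 mod 23 = 1^2 * 19 = 1*19 = 19
  bit 1 = 0: r = r^2 mod 23 = 19^2 = 16
  bit 2 = 0: r = r^2 mod 23 = 16^2 = 3
  bit 3 = 1: r = r^2 * 19 mod 23 = 3^2 * 19 = 9*19 = 10
  -> A = 10
B = 19^19 mod 23  (bits of 19 = 10011)
  bit 0 = 1: r = r^2 * 19 mod 23 = 1^2 * 19 = 1*19 = 19
  bit 1 = 0: r = r^2 mod 23 = 19^2 = 16
  bit 2 = 0: r = r^2 mod 23 = 16^2 = 3
  bit 3 = 1: r = r^2 * 19 mod 23 = 3^2 * 19 = 9*19 = 10
  bit 4 = 1: r = r^2 * 19 mod 23 = 10^2 * 19 = 8*19 = 14
  -> B = 14
s = B^a = 14^9 mod 23  (bits of 9 = 1001)
  bit 0 = 1: r = r^2 * 14 mod 23 = 1^2 * 14 = 1*14 = 14
  bit 1 = 0: r = r^2 mod 23 = 14^2 = 12
  bit 2 = 0: r = r^2 mod 23 = 12^2 = 6
  bit 3 = 1: r = r^2 * 14 mod 23 = 6^2 * 14 = 13*14 = 21
  -> s = B^a = 21

Answer: 10 14 21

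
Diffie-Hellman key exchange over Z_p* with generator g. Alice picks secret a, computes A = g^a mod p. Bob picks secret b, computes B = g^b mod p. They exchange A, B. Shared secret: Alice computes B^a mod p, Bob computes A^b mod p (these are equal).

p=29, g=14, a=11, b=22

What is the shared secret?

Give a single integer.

A = 14^11 mod 29  (bits of 11 = 1011)
  bit 0 = 1: r = r^2 * 14 mod 29 = 1^2 * 14 = 1*14 = 14
  bit 1 = 0: r = r^2 mod 29 = 14^2 = 22
  bit 2 = 1: r = r^2 * 14 mod 29 = 22^2 * 14 = 20*14 = 19
  bit 3 = 1: r = r^2 * 14 mod 29 = 19^2 * 14 = 13*14 = 8
  -> A = 8
B = 14^22 mod 29  (bits of 22 = 10110)
  bit 0 = 1: r = r^2 * 14 mod 29 = 1^2 * 14 = 1*14 = 14
  bit 1 = 0: r = r^2 mod 29 = 14^2 = 22
  bit 2 = 1: r = r^2 * 14 mod 29 = 22^2 * 14 = 20*14 = 19
  bit 3 = 1: r = r^2 * 14 mod 29 = 19^2 * 14 = 13*14 = 8
  bit 4 = 0: r = r^2 mod 29 = 8^2 = 6
  -> B = 6
s = B^a = 6^11 mod 29  (bits of 11 = 1011)
  bit 0 = 1: r = r^2 * 6 mod 29 = 1^2 * 6 = 1*6 = 6
  bit 1 = 0: r = r^2 mod 29 = 6^2 = 7
  bit 2 = 1: r = r^2 * 6 mod 29 = 7^2 * 6 = 20*6 = 4
  bit 3 = 1: r = r^2 * 6 mod 29 = 4^2 * 6 = 16*6 = 9
  -> s = B^a = 9

Answer: 9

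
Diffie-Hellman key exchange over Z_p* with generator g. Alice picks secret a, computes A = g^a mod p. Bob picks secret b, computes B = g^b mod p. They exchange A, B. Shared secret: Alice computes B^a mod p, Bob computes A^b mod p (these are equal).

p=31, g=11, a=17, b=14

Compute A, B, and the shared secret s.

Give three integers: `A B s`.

Answer: 3 14 10

Derivation:
A = 11^17 mod 31  (bits of 17 = 10001)
  bit 0 = 1: r = r^2 * 11 mod 31 = 1^2 * 11 = 1*11 = 11
  bit 1 = 0: r = r^2 mod 31 = 11^2 = 28
  bit 2 = 0: r = r^2 mod 31 = 28^2 = 9
  bit 3 = 0: r = r^2 mod 31 = 9^2 = 19
  bit 4 = 1: r = r^2 * 11 mod 31 = 19^2 * 11 = 20*11 = 3
  -> A = 3
B = 11^14 mod 31  (bits of 14 = 1110)
  bit 0 = 1: r = r^2 * 11 mod 31 = 1^2 * 11 = 1*11 = 11
  bit 1 = 1: r = r^2 * 11 mod 31 = 11^2 * 11 = 28*11 = 29
  bit 2 = 1: r = r^2 * 11 mod 31 = 29^2 * 11 = 4*11 = 13
  bit 3 = 0: r = r^2 mod 31 = 13^2 = 14
  -> B = 14
s = B^a = 14^17 mod 31  (bits of 17 = 10001)
  bit 0 = 1: r = r^2 * 14 mod 31 = 1^2 * 14 = 1*14 = 14
  bit 1 = 0: r = r^2 mod 31 = 14^2 = 10
  bit 2 = 0: r = r^2 mod 31 = 10^2 = 7
  bit 3 = 0: r = r^2 mod 31 = 7^2 = 18
  bit 4 = 1: r = r^2 * 14 mod 31 = 18^2 * 14 = 14*14 = 10
  -> s = B^a = 10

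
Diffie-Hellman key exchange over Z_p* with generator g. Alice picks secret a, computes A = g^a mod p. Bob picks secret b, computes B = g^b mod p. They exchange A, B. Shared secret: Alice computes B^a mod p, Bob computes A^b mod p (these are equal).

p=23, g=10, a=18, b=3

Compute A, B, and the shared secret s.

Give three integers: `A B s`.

A = 10^18 mod 23  (bits of 18 = 10010)
  bit 0 = 1: r = r^2 * 10 mod 23 = 1^2 * 10 = 1*10 = 10
  bit 1 = 0: r = r^2 mod 23 = 10^2 = 8
  bit 2 = 0: r = r^2 mod 23 = 8^2 = 18
  bit 3 = 1: r = r^2 * 10 mod 23 = 18^2 * 10 = 2*10 = 20
  bit 4 = 0: r = r^2 mod 23 = 20^2 = 9
  -> A = 9
B = 10^3 mod 23  (bits of 3 = 11)
  bit 0 = 1: r = r^2 * 10 mod 23 = 1^2 * 10 = 1*10 = 10
  bit 1 = 1: r = r^2 * 10 mod 23 = 10^2 * 10 = 8*10 = 11
  -> B = 11
s = B^a = 11^18 mod 23  (bits of 18 = 10010)
  bit 0 = 1: r = r^2 * 11 mod 23 = 1^2 * 11 = 1*11 = 11
  bit 1 = 0: r = r^2 mod 23 = 11^2 = 6
  bit 2 = 0: r = r^2 mod 23 = 6^2 = 13
  bit 3 = 1: r = r^2 * 11 mod 23 = 13^2 * 11 = 8*11 = 19
  bit 4 = 0: r = r^2 mod 23 = 19^2 = 16
  -> s = B^a = 16

Answer: 9 11 16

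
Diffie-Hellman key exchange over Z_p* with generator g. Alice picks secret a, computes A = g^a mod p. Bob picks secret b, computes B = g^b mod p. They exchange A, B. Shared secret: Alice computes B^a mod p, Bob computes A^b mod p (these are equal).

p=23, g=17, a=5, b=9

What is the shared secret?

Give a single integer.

Answer: 17

Derivation:
A = 17^5 mod 23  (bits of 5 = 101)
  bit 0 = 1: r = r^2 * 17 mod 23 = 1^2 * 17 = 1*17 = 17
  bit 1 = 0: r = r^2 mod 23 = 17^2 = 13
  bit 2 = 1: r = r^2 * 17 mod 23 = 13^2 * 17 = 8*17 = 21
  -> A = 21
B = 17^9 mod 23  (bits of 9 = 1001)
  bit 0 = 1: r = r^2 * 17 mod 23 = 1^2 * 17 = 1*17 = 17
  bit 1 = 0: r = r^2 mod 23 = 17^2 = 13
  bit 2 = 0: r = r^2 mod 23 = 13^2 = 8
  bit 3 = 1: r = r^2 * 17 mod 23 = 8^2 * 17 = 18*17 = 7
  -> B = 7
s = B^a = 7^5 mod 23  (bits of 5 = 101)
  bit 0 = 1: r = r^2 * 7 mod 23 = 1^2 * 7 = 1*7 = 7
  bit 1 = 0: r = r^2 mod 23 = 7^2 = 3
  bit 2 = 1: r = r^2 * 7 mod 23 = 3^2 * 7 = 9*7 = 17
  -> s = B^a = 17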